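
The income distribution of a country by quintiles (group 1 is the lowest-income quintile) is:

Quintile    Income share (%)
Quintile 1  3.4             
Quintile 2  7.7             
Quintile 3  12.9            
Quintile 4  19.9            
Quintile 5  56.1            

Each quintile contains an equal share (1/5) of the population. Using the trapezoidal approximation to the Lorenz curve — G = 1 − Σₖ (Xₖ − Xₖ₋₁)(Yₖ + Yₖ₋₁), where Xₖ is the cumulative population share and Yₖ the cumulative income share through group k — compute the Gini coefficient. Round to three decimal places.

Cumulative income shares Yₖ: 0.0340, 0.1110, 0.2400, 0.4390, 1.0000
Σ (Xₖ−Xₖ₋₁)(Yₖ+Yₖ₋₁) = (1/5)(0.0340+0.0000) + (1/5)(0.1110+0.0340) + (1/5)(0.2400+0.1110) + (1/5)(0.4390+0.2400) + (1/5)(1.0000+0.4390)
  = 0.0068 + 0.0290 + 0.0702 + 0.1358 + 0.2878 = 0.5296
G = 1 − 0.5296 = 0.4704

0.470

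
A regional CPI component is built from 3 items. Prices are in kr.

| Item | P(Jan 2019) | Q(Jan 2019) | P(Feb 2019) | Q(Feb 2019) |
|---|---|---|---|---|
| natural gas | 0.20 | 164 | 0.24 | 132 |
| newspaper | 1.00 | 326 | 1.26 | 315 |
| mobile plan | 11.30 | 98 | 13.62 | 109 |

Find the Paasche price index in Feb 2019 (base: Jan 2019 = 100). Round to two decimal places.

121.62

Paasche price index uses current-period quantities as weights.
ΣP(Feb 2019)·Q(Feb 2019) = 0.24×132 + 1.26×315 + 13.62×109 = 31.68 + 396.9 + 1484.58 = 1913.16
ΣP(Jan 2019)·Q(Feb 2019) = 0.20×132 + 1.00×315 + 11.30×109 = 26.4 + 315 + 1231.7 = 1573.1
Index = 1913.16 / 1573.1 × 100 = 121.6172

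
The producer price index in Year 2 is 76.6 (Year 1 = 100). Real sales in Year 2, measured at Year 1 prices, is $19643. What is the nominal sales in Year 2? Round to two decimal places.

Nominal = Real × (Index/100) = 19643 × (76.6/100)
        = 19643 × 0.766 = 15046.5380

15046.54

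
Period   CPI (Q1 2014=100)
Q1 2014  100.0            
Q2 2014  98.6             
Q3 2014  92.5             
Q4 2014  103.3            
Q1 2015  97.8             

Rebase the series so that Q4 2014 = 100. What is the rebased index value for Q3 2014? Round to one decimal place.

Rebased(Q3 2014) = 92.5 / 103.3 × 100 = 89.5450

89.5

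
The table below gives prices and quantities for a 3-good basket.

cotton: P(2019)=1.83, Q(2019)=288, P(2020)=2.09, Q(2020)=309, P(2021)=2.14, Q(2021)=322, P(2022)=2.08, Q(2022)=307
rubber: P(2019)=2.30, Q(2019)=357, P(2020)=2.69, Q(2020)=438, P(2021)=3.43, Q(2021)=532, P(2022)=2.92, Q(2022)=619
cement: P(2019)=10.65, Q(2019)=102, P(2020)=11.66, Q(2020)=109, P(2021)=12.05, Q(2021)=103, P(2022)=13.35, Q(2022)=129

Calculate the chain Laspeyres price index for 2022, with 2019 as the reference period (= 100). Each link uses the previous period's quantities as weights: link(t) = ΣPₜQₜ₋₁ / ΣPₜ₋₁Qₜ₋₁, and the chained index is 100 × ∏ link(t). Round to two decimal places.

Link 2019→2020:
ΣP(2020)Q(2019) = 2.09×288 + 2.69×357 + 11.66×102 = 601.92 + 960.33 + 1189.32 = 2751.57
ΣP(2019)Q(2019) = 1.83×288 + 2.30×357 + 10.65×102 = 527.04 + 821.1 + 1086.3 = 2434.44
link = 2751.57/2434.44 = 1.130268
Link 2020→2021:
ΣP(2021)Q(2020) = 2.14×309 + 3.43×438 + 12.05×109 = 661.26 + 1502.34 + 1313.45 = 3477.05
ΣP(2020)Q(2020) = 2.09×309 + 2.69×438 + 11.66×109 = 645.81 + 1178.22 + 1270.94 = 3094.97
link = 3477.05/3094.97 = 1.123452
Link 2021→2022:
ΣP(2022)Q(2021) = 2.08×322 + 2.92×532 + 13.35×103 = 669.76 + 1553.44 + 1375.05 = 3598.25
ΣP(2021)Q(2021) = 2.14×322 + 3.43×532 + 12.05×103 = 689.08 + 1824.76 + 1241.15 = 3754.99
link = 3598.25/3754.99 = 0.958258
Chained index = 100 × 1.130268 × 1.123452 × 0.958258 = 121.6798

121.68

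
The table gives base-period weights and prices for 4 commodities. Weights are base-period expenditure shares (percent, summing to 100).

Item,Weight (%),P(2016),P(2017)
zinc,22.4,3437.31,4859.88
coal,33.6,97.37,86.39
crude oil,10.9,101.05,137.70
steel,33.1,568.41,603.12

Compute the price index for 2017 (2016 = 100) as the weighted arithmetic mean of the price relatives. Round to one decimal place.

111.5

zinc: 22.4 × (4859.88/3437.31) = 22.4 × 1.413861 = 31.6705
coal: 33.6 × (86.39/97.37) = 33.6 × 0.887234 = 29.8111
crude oil: 10.9 × (137.70/101.05) = 10.9 × 1.362692 = 14.8533
steel: 33.1 × (603.12/568.41) = 33.1 × 1.061065 = 35.1213
Index = Σ wᵢ·(p₁ᵢ/p₀ᵢ) = 31.6705 + 29.8111 + 14.8533 + 35.1213 = 111.4562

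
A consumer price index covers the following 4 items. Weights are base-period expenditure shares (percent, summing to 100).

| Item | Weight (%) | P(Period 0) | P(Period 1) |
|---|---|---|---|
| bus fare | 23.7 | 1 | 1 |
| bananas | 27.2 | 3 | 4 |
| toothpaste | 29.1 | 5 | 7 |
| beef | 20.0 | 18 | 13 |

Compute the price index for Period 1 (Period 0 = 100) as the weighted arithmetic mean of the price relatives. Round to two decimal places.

bus fare: 23.7 × (1/1) = 23.7 × 1.000000 = 23.7000
bananas: 27.2 × (4/3) = 27.2 × 1.333333 = 36.2667
toothpaste: 29.1 × (7/5) = 29.1 × 1.400000 = 40.7400
beef: 20.0 × (13/18) = 20.0 × 0.722222 = 14.4444
Index = Σ wᵢ·(p₁ᵢ/p₀ᵢ) = 23.7000 + 36.2667 + 40.7400 + 14.4444 = 115.1511

115.15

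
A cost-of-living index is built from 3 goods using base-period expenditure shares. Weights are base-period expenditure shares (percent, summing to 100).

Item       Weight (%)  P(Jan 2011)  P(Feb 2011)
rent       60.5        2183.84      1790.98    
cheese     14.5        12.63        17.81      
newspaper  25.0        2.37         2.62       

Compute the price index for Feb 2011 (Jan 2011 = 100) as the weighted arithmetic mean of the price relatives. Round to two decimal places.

rent: 60.5 × (1790.98/2183.84) = 60.5 × 0.820106 = 49.6164
cheese: 14.5 × (17.81/12.63) = 14.5 × 1.410135 = 20.4470
newspaper: 25.0 × (2.62/2.37) = 25.0 × 1.105485 = 27.6371
Index = Σ wᵢ·(p₁ᵢ/p₀ᵢ) = 49.6164 + 20.4470 + 27.6371 = 97.7005

97.70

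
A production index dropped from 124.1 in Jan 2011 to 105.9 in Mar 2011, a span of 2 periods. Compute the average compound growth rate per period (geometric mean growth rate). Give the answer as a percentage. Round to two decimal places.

Growth factor = (105.9/124.1)^(1/2) = (0.853344)^(1/2) = 0.923766
Growth rate = 0.923766 − 1 = -0.076234 = -7.6234%

-7.62%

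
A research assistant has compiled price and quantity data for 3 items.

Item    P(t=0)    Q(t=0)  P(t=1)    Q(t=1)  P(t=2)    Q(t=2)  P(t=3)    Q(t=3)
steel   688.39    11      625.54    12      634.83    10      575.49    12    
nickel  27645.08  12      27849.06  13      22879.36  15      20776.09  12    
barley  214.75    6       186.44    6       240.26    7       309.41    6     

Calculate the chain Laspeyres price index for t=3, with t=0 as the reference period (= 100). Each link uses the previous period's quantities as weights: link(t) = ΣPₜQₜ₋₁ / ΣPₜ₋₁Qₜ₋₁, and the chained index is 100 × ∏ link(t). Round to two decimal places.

Link t=0→t=1:
ΣP(t=1)Q(t=0) = 625.54×11 + 27849.06×12 + 186.44×6 = 6880.94 + 334188.72 + 1118.64 = 342188.3
ΣP(t=0)Q(t=0) = 688.39×11 + 27645.08×12 + 214.75×6 = 7572.29 + 331740.96 + 1288.5 = 340601.75
link = 342188.3/340601.75 = 1.004658
Link t=1→t=2:
ΣP(t=2)Q(t=1) = 634.83×12 + 22879.36×13 + 240.26×6 = 7617.96 + 297431.68 + 1441.56 = 306491.2
ΣP(t=1)Q(t=1) = 625.54×12 + 27849.06×13 + 186.44×6 = 7506.48 + 362037.78 + 1118.64 = 370662.9
link = 306491.2/370662.9 = 0.826873
Link t=2→t=3:
ΣP(t=3)Q(t=2) = 575.49×10 + 20776.09×15 + 309.41×7 = 5754.9 + 311641.35 + 2165.87 = 319562.12
ΣP(t=2)Q(t=2) = 634.83×10 + 22879.36×15 + 240.26×7 = 6348.3 + 343190.4 + 1681.82 = 351220.52
link = 319562.12/351220.52 = 0.909862
Chained index = 100 × 1.004658 × 0.826873 × 0.909862 = 75.5845

75.58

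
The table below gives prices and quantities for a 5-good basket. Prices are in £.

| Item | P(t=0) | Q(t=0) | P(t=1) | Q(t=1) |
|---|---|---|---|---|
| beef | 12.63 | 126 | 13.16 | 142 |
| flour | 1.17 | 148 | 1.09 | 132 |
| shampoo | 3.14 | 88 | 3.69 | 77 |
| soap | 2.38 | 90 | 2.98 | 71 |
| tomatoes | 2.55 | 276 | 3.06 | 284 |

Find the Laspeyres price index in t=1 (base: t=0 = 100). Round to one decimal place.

110.1

Laspeyres price index uses base-period quantities as weights.
ΣP(t=1)·Q(t=0) = 13.16×126 + 1.09×148 + 3.69×88 + 2.98×90 + 3.06×276 = 1658.16 + 161.32 + 324.72 + 268.2 + 844.56 = 3256.96
ΣP(t=0)·Q(t=0) = 12.63×126 + 1.17×148 + 3.14×88 + 2.38×90 + 2.55×276 = 1591.38 + 173.16 + 276.32 + 214.2 + 703.8 = 2958.86
Index = 3256.96 / 2958.86 × 100 = 110.0748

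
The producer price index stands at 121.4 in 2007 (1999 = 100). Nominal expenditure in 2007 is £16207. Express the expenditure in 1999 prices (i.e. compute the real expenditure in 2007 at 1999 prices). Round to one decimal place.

Real = Nominal ÷ (Index/100) = 16207 ÷ (121.4/100)
     = 16207 ÷ 1.214 = 13350.0824

13350.1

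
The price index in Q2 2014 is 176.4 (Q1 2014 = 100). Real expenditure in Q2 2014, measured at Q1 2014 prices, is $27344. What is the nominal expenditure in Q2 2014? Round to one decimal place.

48234.8

Nominal = Real × (Index/100) = 27344 × (176.4/100)
        = 27344 × 1.764 = 48234.8160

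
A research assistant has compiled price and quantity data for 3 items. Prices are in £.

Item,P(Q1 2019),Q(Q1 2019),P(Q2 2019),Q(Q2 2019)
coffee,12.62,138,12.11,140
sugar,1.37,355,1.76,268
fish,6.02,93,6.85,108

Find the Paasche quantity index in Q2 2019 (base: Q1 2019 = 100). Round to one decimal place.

99.1

Paasche quantity index uses current-period prices as weights.
ΣP(Q2 2019)·Q(Q2 2019) = 12.11×140 + 1.76×268 + 6.85×108 = 1695.4 + 471.68 + 739.8 = 2906.88
ΣP(Q2 2019)·Q(Q1 2019) = 12.11×138 + 1.76×355 + 6.85×93 = 1671.18 + 624.8 + 637.05 = 2933.03
Index = 2906.88 / 2933.03 × 100 = 99.1084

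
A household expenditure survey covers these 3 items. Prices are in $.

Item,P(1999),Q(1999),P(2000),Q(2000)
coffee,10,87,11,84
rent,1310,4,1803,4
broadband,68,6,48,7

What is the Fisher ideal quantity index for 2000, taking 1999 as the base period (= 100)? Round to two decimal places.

100.38

Laspeyres component (base-period weights):
ΣP(1999)Q(2000) = 10×84 + 1310×4 + 68×7 = 840 + 5240 + 476 = 6556
ΣP(1999)Q(1999) = 10×87 + 1310×4 + 68×6 = 870 + 5240 + 408 = 6518
L = 6556 / 6518 × 100 = 100.5830
Paasche component (current-period weights):
ΣP(2000)Q(2000) = 11×84 + 1803×4 + 48×7 = 924 + 7212 + 336 = 8472
ΣP(2000)Q(1999) = 11×87 + 1803×4 + 48×6 = 957 + 7212 + 288 = 8457
P = 8472 / 8457 × 100 = 100.1774
Fisher = √(L × P) = √(100.5830 × 100.1774) = 100.3800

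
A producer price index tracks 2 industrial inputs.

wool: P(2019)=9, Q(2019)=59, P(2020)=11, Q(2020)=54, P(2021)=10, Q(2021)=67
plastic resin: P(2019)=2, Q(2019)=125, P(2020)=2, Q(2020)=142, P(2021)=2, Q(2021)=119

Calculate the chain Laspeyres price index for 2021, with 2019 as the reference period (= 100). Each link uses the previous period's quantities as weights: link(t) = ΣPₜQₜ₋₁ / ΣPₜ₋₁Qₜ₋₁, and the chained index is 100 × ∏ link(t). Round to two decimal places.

108.03

Link 2019→2020:
ΣP(2020)Q(2019) = 11×59 + 2×125 = 649 + 250 = 899
ΣP(2019)Q(2019) = 9×59 + 2×125 = 531 + 250 = 781
link = 899/781 = 1.151088
Link 2020→2021:
ΣP(2021)Q(2020) = 10×54 + 2×142 = 540 + 284 = 824
ΣP(2020)Q(2020) = 11×54 + 2×142 = 594 + 284 = 878
link = 824/878 = 0.938497
Chained index = 100 × 1.151088 × 0.938497 = 108.0292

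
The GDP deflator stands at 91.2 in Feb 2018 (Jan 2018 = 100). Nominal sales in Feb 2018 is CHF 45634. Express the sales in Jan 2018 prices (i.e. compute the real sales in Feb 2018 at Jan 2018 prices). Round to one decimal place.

Real = Nominal ÷ (Index/100) = 45634 ÷ (91.2/100)
     = 45634 ÷ 0.912 = 50037.2807

50037.3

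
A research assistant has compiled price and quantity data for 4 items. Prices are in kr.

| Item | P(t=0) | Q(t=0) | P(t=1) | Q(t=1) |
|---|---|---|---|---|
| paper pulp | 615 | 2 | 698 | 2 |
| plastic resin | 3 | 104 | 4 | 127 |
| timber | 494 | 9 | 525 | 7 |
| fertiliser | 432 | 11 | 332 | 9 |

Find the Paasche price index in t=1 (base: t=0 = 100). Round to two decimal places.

95.65

Paasche price index uses current-period quantities as weights.
ΣP(t=1)·Q(t=1) = 698×2 + 4×127 + 525×7 + 332×9 = 1396 + 508 + 3675 + 2988 = 8567
ΣP(t=0)·Q(t=1) = 615×2 + 3×127 + 494×7 + 432×9 = 1230 + 381 + 3458 + 3888 = 8957
Index = 8567 / 8957 × 100 = 95.6459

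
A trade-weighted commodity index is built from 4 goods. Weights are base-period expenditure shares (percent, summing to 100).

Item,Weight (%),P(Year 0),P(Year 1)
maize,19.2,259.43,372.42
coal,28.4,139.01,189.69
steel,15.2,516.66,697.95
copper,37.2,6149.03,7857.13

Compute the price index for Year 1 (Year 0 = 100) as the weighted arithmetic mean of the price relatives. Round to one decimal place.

maize: 19.2 × (372.42/259.43) = 19.2 × 1.435532 = 27.5622
coal: 28.4 × (189.69/139.01) = 28.4 × 1.364578 = 38.7540
steel: 15.2 × (697.95/516.66) = 15.2 × 1.350888 = 20.5335
copper: 37.2 × (7857.13/6149.03) = 37.2 × 1.277784 = 47.5336
Index = Σ wᵢ·(p₁ᵢ/p₀ᵢ) = 27.5622 + 38.7540 + 20.5335 + 47.5336 = 134.3833

134.4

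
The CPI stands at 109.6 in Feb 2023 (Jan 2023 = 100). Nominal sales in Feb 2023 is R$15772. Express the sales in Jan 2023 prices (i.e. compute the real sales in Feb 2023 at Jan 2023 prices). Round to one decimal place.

14390.5

Real = Nominal ÷ (Index/100) = 15772 ÷ (109.6/100)
     = 15772 ÷ 1.096 = 14390.5109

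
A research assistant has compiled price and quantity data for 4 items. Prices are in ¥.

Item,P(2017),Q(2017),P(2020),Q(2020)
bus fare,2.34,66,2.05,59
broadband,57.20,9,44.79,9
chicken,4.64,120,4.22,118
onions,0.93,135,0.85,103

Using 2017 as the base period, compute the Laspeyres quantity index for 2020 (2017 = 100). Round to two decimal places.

Laspeyres quantity index uses base-period prices as weights.
ΣP(2017)·Q(2020) = 2.34×59 + 57.20×9 + 4.64×118 + 0.93×103 = 138.06 + 514.8 + 547.52 + 95.79 = 1296.17
ΣP(2017)·Q(2017) = 2.34×66 + 57.20×9 + 4.64×120 + 0.93×135 = 154.44 + 514.8 + 556.8 + 125.55 = 1351.59
Index = 1296.17 / 1351.59 × 100 = 95.8996

95.90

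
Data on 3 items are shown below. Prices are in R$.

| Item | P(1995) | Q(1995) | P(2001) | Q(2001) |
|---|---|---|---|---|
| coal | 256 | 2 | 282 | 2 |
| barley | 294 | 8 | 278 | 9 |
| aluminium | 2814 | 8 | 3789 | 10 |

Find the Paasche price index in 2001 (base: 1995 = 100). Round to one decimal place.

130.9

Paasche price index uses current-period quantities as weights.
ΣP(2001)·Q(2001) = 282×2 + 278×9 + 3789×10 = 564 + 2502 + 37890 = 40956
ΣP(1995)·Q(2001) = 256×2 + 294×9 + 2814×10 = 512 + 2646 + 28140 = 31298
Index = 40956 / 31298 × 100 = 130.8582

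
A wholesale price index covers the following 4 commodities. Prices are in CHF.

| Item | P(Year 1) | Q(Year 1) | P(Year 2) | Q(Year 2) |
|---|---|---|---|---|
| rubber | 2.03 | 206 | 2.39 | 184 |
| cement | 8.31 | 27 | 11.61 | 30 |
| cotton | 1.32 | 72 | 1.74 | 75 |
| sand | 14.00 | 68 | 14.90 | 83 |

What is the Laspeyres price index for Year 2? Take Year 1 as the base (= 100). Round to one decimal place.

115.1

Laspeyres price index uses base-period quantities as weights.
ΣP(Year 2)·Q(Year 1) = 2.39×206 + 11.61×27 + 1.74×72 + 14.90×68 = 492.34 + 313.47 + 125.28 + 1013.2 = 1944.29
ΣP(Year 1)·Q(Year 1) = 2.03×206 + 8.31×27 + 1.32×72 + 14.00×68 = 418.18 + 224.37 + 95.04 + 952 = 1689.59
Index = 1944.29 / 1689.59 × 100 = 115.0747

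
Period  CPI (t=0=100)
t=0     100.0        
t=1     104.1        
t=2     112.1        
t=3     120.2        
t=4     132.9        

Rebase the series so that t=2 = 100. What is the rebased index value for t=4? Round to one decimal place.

Rebased(t=4) = 132.9 / 112.1 × 100 = 118.5549

118.6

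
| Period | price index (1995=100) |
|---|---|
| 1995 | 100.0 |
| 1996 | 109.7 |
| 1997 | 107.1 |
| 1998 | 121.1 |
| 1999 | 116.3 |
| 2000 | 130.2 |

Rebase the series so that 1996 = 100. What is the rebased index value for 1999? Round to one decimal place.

106.0

Rebased(1999) = 116.3 / 109.7 × 100 = 106.0164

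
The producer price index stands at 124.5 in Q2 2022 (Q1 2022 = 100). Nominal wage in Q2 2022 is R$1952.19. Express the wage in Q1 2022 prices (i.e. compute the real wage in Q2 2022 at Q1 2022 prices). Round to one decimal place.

1568.0

Real = Nominal ÷ (Index/100) = 1952.19 ÷ (124.5/100)
     = 1952.19 ÷ 1.245 = 1568.0241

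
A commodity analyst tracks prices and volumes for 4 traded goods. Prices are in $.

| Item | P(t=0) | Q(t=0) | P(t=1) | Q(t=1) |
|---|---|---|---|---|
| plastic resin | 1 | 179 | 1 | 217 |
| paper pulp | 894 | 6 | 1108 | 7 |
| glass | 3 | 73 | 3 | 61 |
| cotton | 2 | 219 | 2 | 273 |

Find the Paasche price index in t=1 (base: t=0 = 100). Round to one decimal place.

120.8

Paasche price index uses current-period quantities as weights.
ΣP(t=1)·Q(t=1) = 1×217 + 1108×7 + 3×61 + 2×273 = 217 + 7756 + 183 + 546 = 8702
ΣP(t=0)·Q(t=1) = 1×217 + 894×7 + 3×61 + 2×273 = 217 + 6258 + 183 + 546 = 7204
Index = 8702 / 7204 × 100 = 120.7940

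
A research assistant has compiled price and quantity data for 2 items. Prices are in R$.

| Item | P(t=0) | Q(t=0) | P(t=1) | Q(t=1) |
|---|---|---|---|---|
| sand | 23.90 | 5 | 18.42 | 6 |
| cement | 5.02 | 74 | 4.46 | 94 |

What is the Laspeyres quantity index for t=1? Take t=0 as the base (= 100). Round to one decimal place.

125.3

Laspeyres quantity index uses base-period prices as weights.
ΣP(t=0)·Q(t=1) = 23.90×6 + 5.02×94 = 143.4 + 471.88 = 615.28
ΣP(t=0)·Q(t=0) = 23.90×5 + 5.02×74 = 119.5 + 371.48 = 490.98
Index = 615.28 / 490.98 × 100 = 125.3167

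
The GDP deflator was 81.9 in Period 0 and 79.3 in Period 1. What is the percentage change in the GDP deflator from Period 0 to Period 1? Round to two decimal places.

-3.17%

Change = (79.3 − 81.9) / 81.9 × 100
       = -2.6 / 81.9 × 100 = -3.1746%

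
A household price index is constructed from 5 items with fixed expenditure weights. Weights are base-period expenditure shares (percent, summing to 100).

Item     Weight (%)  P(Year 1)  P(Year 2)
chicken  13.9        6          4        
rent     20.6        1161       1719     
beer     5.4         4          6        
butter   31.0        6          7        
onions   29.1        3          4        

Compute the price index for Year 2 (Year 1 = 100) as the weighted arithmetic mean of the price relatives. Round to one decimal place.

chicken: 13.9 × (4/6) = 13.9 × 0.666667 = 9.2667
rent: 20.6 × (1719/1161) = 20.6 × 1.480620 = 30.5008
beer: 5.4 × (6/4) = 5.4 × 1.500000 = 8.1000
butter: 31.0 × (7/6) = 31.0 × 1.166667 = 36.1667
onions: 29.1 × (4/3) = 29.1 × 1.333333 = 38.8000
Index = Σ wᵢ·(p₁ᵢ/p₀ᵢ) = 9.2667 + 30.5008 + 8.1000 + 36.1667 + 38.8000 = 122.8341

122.8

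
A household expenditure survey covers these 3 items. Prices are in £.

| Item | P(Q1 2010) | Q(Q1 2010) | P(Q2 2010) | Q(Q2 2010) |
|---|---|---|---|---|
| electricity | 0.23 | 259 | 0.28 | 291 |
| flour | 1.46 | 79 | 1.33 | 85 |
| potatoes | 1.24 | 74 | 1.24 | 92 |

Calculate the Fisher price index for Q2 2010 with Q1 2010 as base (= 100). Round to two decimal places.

101.08

Laspeyres component (base-period weights):
ΣP(Q2 2010)Q(Q1 2010) = 0.28×259 + 1.33×79 + 1.24×74 = 72.52 + 105.07 + 91.76 = 269.35
ΣP(Q1 2010)Q(Q1 2010) = 0.23×259 + 1.46×79 + 1.24×74 = 59.57 + 115.34 + 91.76 = 266.67
L = 269.35 / 266.67 × 100 = 101.0050
Paasche component (current-period weights):
ΣP(Q2 2010)Q(Q2 2010) = 0.28×291 + 1.33×85 + 1.24×92 = 81.48 + 113.05 + 114.08 = 308.61
ΣP(Q1 2010)Q(Q2 2010) = 0.23×291 + 1.46×85 + 1.24×92 = 66.93 + 124.1 + 114.08 = 305.11
P = 308.61 / 305.11 × 100 = 101.1471
Fisher = √(L × P) = √(101.0050 × 101.1471) = 101.0760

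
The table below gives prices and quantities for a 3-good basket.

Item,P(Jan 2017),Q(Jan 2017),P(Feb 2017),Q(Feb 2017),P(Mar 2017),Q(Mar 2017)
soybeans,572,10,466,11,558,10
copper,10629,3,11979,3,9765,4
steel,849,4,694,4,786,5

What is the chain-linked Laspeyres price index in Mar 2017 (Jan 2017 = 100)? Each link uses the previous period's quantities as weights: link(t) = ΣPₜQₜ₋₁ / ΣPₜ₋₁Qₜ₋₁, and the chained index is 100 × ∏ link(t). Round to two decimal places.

Link Jan 2017→Feb 2017:
ΣP(Feb 2017)Q(Jan 2017) = 466×10 + 11979×3 + 694×4 = 4660 + 35937 + 2776 = 43373
ΣP(Jan 2017)Q(Jan 2017) = 572×10 + 10629×3 + 849×4 = 5720 + 31887 + 3396 = 41003
link = 43373/41003 = 1.057801
Link Feb 2017→Mar 2017:
ΣP(Mar 2017)Q(Feb 2017) = 558×11 + 9765×3 + 786×4 = 6138 + 29295 + 3144 = 38577
ΣP(Feb 2017)Q(Feb 2017) = 466×11 + 11979×3 + 694×4 = 5126 + 35937 + 2776 = 43839
link = 38577/43839 = 0.879970
Chained index = 100 × 1.057801 × 0.879970 = 93.0833

93.08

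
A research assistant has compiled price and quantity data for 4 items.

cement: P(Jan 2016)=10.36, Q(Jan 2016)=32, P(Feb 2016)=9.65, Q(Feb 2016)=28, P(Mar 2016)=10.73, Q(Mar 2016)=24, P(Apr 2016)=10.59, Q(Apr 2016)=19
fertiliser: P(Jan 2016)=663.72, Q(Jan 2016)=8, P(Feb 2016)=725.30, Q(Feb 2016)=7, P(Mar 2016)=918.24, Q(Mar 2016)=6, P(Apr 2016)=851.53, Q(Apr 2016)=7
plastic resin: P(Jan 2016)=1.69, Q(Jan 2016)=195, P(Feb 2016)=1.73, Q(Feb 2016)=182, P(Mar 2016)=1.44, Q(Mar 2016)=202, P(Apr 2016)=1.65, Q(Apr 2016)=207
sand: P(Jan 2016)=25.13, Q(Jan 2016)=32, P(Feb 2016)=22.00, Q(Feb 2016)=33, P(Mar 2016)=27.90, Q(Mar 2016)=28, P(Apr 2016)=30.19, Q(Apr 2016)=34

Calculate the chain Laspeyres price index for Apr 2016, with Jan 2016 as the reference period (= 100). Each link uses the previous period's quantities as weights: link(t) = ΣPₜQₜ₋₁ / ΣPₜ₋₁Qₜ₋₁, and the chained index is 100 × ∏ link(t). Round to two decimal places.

Link Jan 2016→Feb 2016:
ΣP(Feb 2016)Q(Jan 2016) = 9.65×32 + 725.30×8 + 1.73×195 + 22.00×32 = 308.8 + 5802.4 + 337.35 + 704 = 7152.55
ΣP(Jan 2016)Q(Jan 2016) = 10.36×32 + 663.72×8 + 1.69×195 + 25.13×32 = 331.52 + 5309.76 + 329.55 + 804.16 = 6774.99
link = 7152.55/6774.99 = 1.055728
Link Feb 2016→Mar 2016:
ΣP(Mar 2016)Q(Feb 2016) = 10.73×28 + 918.24×7 + 1.44×182 + 27.90×33 = 300.44 + 6427.68 + 262.08 + 920.7 = 7910.9
ΣP(Feb 2016)Q(Feb 2016) = 9.65×28 + 725.30×7 + 1.73×182 + 22.00×33 = 270.2 + 5077.1 + 314.86 + 726 = 6388.16
link = 7910.9/6388.16 = 1.238369
Link Mar 2016→Apr 2016:
ΣP(Apr 2016)Q(Mar 2016) = 10.59×24 + 851.53×6 + 1.65×202 + 30.19×28 = 254.16 + 5109.18 + 333.3 + 845.32 = 6541.96
ΣP(Mar 2016)Q(Mar 2016) = 10.73×24 + 918.24×6 + 1.44×202 + 27.90×28 = 257.52 + 5509.44 + 290.88 + 781.2 = 6839.04
link = 6541.96/6839.04 = 0.956561
Chained index = 100 × 1.055728 × 1.238369 × 0.956561 = 125.0590

125.06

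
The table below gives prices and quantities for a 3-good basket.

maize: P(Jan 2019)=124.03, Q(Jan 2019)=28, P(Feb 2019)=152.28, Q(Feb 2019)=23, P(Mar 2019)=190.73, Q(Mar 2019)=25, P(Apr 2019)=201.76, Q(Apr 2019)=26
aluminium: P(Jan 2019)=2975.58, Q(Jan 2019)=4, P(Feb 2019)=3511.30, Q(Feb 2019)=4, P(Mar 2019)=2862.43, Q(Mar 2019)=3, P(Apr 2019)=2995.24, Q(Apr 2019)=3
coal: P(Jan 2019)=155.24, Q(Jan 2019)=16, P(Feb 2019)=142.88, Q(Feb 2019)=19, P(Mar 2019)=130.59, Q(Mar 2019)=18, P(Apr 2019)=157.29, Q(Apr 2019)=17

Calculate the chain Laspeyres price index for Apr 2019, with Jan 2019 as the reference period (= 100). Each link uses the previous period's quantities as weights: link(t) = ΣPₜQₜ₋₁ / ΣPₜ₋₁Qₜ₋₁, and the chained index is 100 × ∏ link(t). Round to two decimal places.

111.92

Link Jan 2019→Feb 2019:
ΣP(Feb 2019)Q(Jan 2019) = 152.28×28 + 3511.30×4 + 142.88×16 = 4263.84 + 14045.2 + 2286.08 = 20595.12
ΣP(Jan 2019)Q(Jan 2019) = 124.03×28 + 2975.58×4 + 155.24×16 = 3472.84 + 11902.32 + 2483.84 = 17859
link = 20595.12/17859 = 1.153207
Link Feb 2019→Mar 2019:
ΣP(Mar 2019)Q(Feb 2019) = 190.73×23 + 2862.43×4 + 130.59×19 = 4386.79 + 11449.72 + 2481.21 = 18317.72
ΣP(Feb 2019)Q(Feb 2019) = 152.28×23 + 3511.30×4 + 142.88×19 = 3502.44 + 14045.2 + 2714.72 = 20262.36
link = 18317.72/20262.36 = 0.904027
Link Mar 2019→Apr 2019:
ΣP(Apr 2019)Q(Mar 2019) = 201.76×25 + 2995.24×3 + 157.29×18 = 5044 + 8985.72 + 2831.22 = 16860.94
ΣP(Mar 2019)Q(Mar 2019) = 190.73×25 + 2862.43×3 + 130.59×18 = 4768.25 + 8587.29 + 2350.62 = 15706.16
link = 16860.94/15706.16 = 1.073524
Chained index = 100 × 1.153207 × 0.904027 × 1.073524 = 111.9181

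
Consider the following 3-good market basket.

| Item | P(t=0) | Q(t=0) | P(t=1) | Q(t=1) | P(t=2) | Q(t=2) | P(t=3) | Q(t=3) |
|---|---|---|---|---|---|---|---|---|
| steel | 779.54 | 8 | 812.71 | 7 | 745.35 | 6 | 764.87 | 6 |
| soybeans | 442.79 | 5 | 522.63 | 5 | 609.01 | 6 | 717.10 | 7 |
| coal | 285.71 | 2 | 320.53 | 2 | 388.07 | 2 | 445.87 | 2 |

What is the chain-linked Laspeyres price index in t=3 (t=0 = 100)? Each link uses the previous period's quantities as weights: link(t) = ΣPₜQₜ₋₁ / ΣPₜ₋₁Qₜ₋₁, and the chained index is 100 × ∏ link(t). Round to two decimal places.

120.11

Link t=0→t=1:
ΣP(t=1)Q(t=0) = 812.71×8 + 522.63×5 + 320.53×2 = 6501.68 + 2613.15 + 641.06 = 9755.89
ΣP(t=0)Q(t=0) = 779.54×8 + 442.79×5 + 285.71×2 = 6236.32 + 2213.95 + 571.42 = 9021.69
link = 9755.89/9021.69 = 1.081382
Link t=1→t=2:
ΣP(t=2)Q(t=1) = 745.35×7 + 609.01×5 + 388.07×2 = 5217.45 + 3045.05 + 776.14 = 9038.64
ΣP(t=1)Q(t=1) = 812.71×7 + 522.63×5 + 320.53×2 = 5688.97 + 2613.15 + 641.06 = 8943.18
link = 9038.64/8943.18 = 1.010674
Link t=2→t=3:
ΣP(t=3)Q(t=2) = 764.87×6 + 717.10×6 + 445.87×2 = 4589.22 + 4302.6 + 891.74 = 9783.56
ΣP(t=2)Q(t=2) = 745.35×6 + 609.01×6 + 388.07×2 = 4472.1 + 3654.06 + 776.14 = 8902.3
link = 9783.56/8902.3 = 1.098992
Chained index = 100 × 1.081382 × 1.010674 × 1.098992 = 120.1116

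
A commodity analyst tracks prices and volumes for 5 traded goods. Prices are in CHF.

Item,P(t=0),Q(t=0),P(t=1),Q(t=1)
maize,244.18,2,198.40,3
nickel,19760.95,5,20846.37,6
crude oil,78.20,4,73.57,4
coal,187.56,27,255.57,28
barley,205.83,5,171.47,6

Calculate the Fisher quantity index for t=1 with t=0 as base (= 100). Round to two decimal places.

119.18

Laspeyres component (base-period weights):
ΣP(t=0)Q(t=1) = 244.18×3 + 19760.95×6 + 78.20×4 + 187.56×28 + 205.83×6 = 732.54 + 118565.7 + 312.8 + 5251.68 + 1234.98 = 126097.7
ΣP(t=0)Q(t=0) = 244.18×2 + 19760.95×5 + 78.20×4 + 187.56×27 + 205.83×5 = 488.36 + 98804.75 + 312.8 + 5064.12 + 1029.15 = 105699.18
L = 126097.7 / 105699.18 × 100 = 119.2987
Paasche component (current-period weights):
ΣP(t=1)Q(t=1) = 198.40×3 + 20846.37×6 + 73.57×4 + 255.57×28 + 171.47×6 = 595.2 + 125078.22 + 294.28 + 7155.96 + 1028.82 = 134152.48
ΣP(t=1)Q(t=0) = 198.40×2 + 20846.37×5 + 73.57×4 + 255.57×27 + 171.47×5 = 396.8 + 104231.85 + 294.28 + 6900.39 + 857.35 = 112680.67
P = 134152.48 / 112680.67 × 100 = 119.0555
Fisher = √(L × P) = √(119.2987 × 119.0555) = 119.1770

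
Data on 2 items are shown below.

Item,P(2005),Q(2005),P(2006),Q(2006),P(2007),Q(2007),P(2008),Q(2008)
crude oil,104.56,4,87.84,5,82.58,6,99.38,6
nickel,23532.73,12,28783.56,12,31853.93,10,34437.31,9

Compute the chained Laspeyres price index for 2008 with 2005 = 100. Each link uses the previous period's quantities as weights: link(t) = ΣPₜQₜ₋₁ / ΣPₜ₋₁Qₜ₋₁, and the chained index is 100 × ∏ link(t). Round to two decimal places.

146.27

Link 2005→2006:
ΣP(2006)Q(2005) = 87.84×4 + 28783.56×12 = 351.36 + 345402.72 = 345754.08
ΣP(2005)Q(2005) = 104.56×4 + 23532.73×12 = 418.24 + 282392.76 = 282811
link = 345754.08/282811 = 1.222562
Link 2006→2007:
ΣP(2007)Q(2006) = 82.58×5 + 31853.93×12 = 412.9 + 382247.16 = 382660.06
ΣP(2006)Q(2006) = 87.84×5 + 28783.56×12 = 439.2 + 345402.72 = 345841.92
link = 382660.06/345841.92 = 1.106459
Link 2007→2008:
ΣP(2008)Q(2007) = 99.38×6 + 34437.31×10 = 596.28 + 344373.1 = 344969.38
ΣP(2007)Q(2007) = 82.58×6 + 31853.93×10 = 495.48 + 318539.3 = 319034.78
link = 344969.38/319034.78 = 1.081291
Chained index = 100 × 1.222562 × 1.106459 × 1.081291 = 146.2679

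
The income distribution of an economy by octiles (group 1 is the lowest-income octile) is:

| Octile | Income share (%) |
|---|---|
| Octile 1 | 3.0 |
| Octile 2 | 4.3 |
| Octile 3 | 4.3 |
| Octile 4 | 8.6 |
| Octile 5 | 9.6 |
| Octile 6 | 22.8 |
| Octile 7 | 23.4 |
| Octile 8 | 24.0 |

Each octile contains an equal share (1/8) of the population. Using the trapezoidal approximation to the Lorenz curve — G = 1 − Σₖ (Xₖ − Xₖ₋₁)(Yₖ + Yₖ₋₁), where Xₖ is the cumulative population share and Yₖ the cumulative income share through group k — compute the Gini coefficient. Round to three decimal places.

Cumulative income shares Yₖ: 0.0300, 0.0730, 0.1160, 0.2020, 0.2980, 0.5260, 0.7600, 1.0000
Σ (Xₖ−Xₖ₋₁)(Yₖ+Yₖ₋₁) = (1/8)(0.0300+0.0000) + (1/8)(0.0730+0.0300) + (1/8)(0.1160+0.0730) + (1/8)(0.2020+0.1160) + (1/8)(0.2980+0.2020) + (1/8)(0.5260+0.2980) + (1/8)(0.7600+0.5260) + (1/8)(1.0000+0.7600)
  = 0.0037 + 0.0129 + 0.0236 + 0.0397 + 0.0625 + 0.1030 + 0.1608 + 0.2200 = 0.6262
G = 1 − 0.6262 = 0.3738

0.374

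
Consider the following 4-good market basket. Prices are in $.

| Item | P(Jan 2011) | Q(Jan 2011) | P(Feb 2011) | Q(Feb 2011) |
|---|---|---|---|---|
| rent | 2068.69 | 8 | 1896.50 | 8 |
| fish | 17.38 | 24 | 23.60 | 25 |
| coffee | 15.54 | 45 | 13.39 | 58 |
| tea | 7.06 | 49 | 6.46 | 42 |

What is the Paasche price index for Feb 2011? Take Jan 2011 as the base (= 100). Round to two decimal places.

Paasche price index uses current-period quantities as weights.
ΣP(Feb 2011)·Q(Feb 2011) = 1896.50×8 + 23.60×25 + 13.39×58 + 6.46×42 = 15172 + 590 + 776.62 + 271.32 = 16809.94
ΣP(Jan 2011)·Q(Feb 2011) = 2068.69×8 + 17.38×25 + 15.54×58 + 7.06×42 = 16549.52 + 434.5 + 901.32 + 296.52 = 18181.86
Index = 16809.94 / 18181.86 × 100 = 92.4545

92.45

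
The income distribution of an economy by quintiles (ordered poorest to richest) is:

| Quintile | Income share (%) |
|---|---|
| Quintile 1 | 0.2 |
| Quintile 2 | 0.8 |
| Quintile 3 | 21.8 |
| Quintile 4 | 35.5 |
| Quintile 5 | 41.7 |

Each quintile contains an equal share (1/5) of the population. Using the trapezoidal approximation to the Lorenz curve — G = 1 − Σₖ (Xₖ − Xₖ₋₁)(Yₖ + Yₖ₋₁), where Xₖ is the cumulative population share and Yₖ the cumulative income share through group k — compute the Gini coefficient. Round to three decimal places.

Cumulative income shares Yₖ: 0.0020, 0.0100, 0.2280, 0.5830, 1.0000
Σ (Xₖ−Xₖ₋₁)(Yₖ+Yₖ₋₁) = (1/5)(0.0020+0.0000) + (1/5)(0.0100+0.0020) + (1/5)(0.2280+0.0100) + (1/5)(0.5830+0.2280) + (1/5)(1.0000+0.5830)
  = 0.0004 + 0.0024 + 0.0476 + 0.1622 + 0.3166 = 0.5292
G = 1 − 0.5292 = 0.4708

0.471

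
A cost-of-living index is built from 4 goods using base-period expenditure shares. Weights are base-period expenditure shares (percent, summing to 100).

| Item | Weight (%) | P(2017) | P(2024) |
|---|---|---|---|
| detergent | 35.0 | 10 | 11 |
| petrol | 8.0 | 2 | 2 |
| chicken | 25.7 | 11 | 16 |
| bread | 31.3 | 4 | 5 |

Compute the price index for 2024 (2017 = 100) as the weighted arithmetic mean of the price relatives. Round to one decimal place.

detergent: 35.0 × (11/10) = 35.0 × 1.100000 = 38.5000
petrol: 8.0 × (2/2) = 8.0 × 1.000000 = 8.0000
chicken: 25.7 × (16/11) = 25.7 × 1.454545 = 37.3818
bread: 31.3 × (5/4) = 31.3 × 1.250000 = 39.1250
Index = Σ wᵢ·(p₁ᵢ/p₀ᵢ) = 38.5000 + 8.0000 + 37.3818 + 39.1250 = 123.0068

123.0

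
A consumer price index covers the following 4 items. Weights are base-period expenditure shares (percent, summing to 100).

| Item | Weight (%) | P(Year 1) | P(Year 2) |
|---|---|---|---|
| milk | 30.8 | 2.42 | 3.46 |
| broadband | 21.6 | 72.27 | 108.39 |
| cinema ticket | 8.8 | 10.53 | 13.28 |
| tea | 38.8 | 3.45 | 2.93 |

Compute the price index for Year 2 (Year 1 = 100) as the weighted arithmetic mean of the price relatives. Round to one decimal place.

milk: 30.8 × (3.46/2.42) = 30.8 × 1.429752 = 44.0364
broadband: 21.6 × (108.39/72.27) = 21.6 × 1.499792 = 32.3955
cinema ticket: 8.8 × (13.28/10.53) = 8.8 × 1.261159 = 11.0982
tea: 38.8 × (2.93/3.45) = 38.8 × 0.849275 = 32.9519
Index = Σ wᵢ·(p₁ᵢ/p₀ᵢ) = 44.0364 + 32.3955 + 11.0982 + 32.9519 = 120.4820

120.5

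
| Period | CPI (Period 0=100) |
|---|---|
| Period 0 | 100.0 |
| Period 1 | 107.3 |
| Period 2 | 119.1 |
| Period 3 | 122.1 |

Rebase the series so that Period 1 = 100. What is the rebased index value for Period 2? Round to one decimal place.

Rebased(Period 2) = 119.1 / 107.3 × 100 = 110.9972

111.0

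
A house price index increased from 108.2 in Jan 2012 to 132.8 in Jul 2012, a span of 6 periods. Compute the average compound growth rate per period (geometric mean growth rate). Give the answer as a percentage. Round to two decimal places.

Growth factor = (132.8/108.2)^(1/6) = (1.227357)^(1/6) = 1.034733
Growth rate = 1.034733 − 1 = 0.034733 = 3.4733%

3.47%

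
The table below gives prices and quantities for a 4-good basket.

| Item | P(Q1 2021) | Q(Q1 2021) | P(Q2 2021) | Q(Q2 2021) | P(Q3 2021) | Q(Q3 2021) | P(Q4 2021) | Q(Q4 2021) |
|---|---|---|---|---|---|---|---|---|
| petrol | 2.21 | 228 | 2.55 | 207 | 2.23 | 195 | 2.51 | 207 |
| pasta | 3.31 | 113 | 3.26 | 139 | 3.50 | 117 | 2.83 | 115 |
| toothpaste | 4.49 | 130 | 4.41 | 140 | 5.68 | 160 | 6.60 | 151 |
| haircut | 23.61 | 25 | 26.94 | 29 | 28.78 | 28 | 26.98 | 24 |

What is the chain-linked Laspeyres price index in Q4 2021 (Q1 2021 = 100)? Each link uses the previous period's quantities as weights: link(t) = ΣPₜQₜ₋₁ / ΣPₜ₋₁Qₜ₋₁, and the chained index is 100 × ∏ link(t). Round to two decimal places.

119.28

Link Q1 2021→Q2 2021:
ΣP(Q2 2021)Q(Q1 2021) = 2.55×228 + 3.26×113 + 4.41×130 + 26.94×25 = 581.4 + 368.38 + 573.3 + 673.5 = 2196.58
ΣP(Q1 2021)Q(Q1 2021) = 2.21×228 + 3.31×113 + 4.49×130 + 23.61×25 = 503.88 + 374.03 + 583.7 + 590.25 = 2051.86
link = 2196.58/2051.86 = 1.070531
Link Q2 2021→Q3 2021:
ΣP(Q3 2021)Q(Q2 2021) = 2.23×207 + 3.50×139 + 5.68×140 + 28.78×29 = 461.61 + 486.5 + 795.2 + 834.62 = 2577.93
ΣP(Q2 2021)Q(Q2 2021) = 2.55×207 + 3.26×139 + 4.41×140 + 26.94×29 = 527.85 + 453.14 + 617.4 + 781.26 = 2379.65
link = 2577.93/2379.65 = 1.083323
Link Q3 2021→Q4 2021:
ΣP(Q4 2021)Q(Q3 2021) = 2.51×195 + 2.83×117 + 6.60×160 + 26.98×28 = 489.45 + 331.11 + 1056 + 755.44 = 2632
ΣP(Q3 2021)Q(Q3 2021) = 2.23×195 + 3.50×117 + 5.68×160 + 28.78×28 = 434.85 + 409.5 + 908.8 + 805.84 = 2558.99
link = 2632/2558.99 = 1.028531
Chained index = 100 × 1.070531 × 1.083323 × 1.028531 = 119.2819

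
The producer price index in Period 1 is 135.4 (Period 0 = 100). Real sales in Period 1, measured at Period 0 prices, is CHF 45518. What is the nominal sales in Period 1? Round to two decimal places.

61631.37

Nominal = Real × (Index/100) = 45518 × (135.4/100)
        = 45518 × 1.354 = 61631.3720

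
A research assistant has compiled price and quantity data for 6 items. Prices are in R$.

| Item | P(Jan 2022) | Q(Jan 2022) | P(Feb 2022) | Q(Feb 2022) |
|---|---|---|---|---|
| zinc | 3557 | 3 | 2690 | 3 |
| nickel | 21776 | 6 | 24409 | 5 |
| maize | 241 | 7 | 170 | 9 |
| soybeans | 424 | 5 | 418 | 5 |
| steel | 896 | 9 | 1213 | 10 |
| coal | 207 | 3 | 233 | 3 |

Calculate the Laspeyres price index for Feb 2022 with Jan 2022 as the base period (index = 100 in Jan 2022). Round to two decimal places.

Laspeyres price index uses base-period quantities as weights.
ΣP(Feb 2022)·Q(Jan 2022) = 2690×3 + 24409×6 + 170×7 + 418×5 + 1213×9 + 233×3 = 8070 + 146454 + 1190 + 2090 + 10917 + 699 = 169420
ΣP(Jan 2022)·Q(Jan 2022) = 3557×3 + 21776×6 + 241×7 + 424×5 + 896×9 + 207×3 = 10671 + 130656 + 1687 + 2120 + 8064 + 621 = 153819
Index = 169420 / 153819 × 100 = 110.1424

110.14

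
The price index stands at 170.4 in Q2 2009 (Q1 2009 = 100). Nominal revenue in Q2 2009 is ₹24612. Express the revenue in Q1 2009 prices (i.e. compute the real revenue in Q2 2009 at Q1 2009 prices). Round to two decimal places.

Real = Nominal ÷ (Index/100) = 24612 ÷ (170.4/100)
     = 24612 ÷ 1.704 = 14443.6620

14443.66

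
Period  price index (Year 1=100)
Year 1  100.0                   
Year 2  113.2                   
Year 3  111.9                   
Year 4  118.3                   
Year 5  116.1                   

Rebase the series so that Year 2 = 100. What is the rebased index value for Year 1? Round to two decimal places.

88.34

Rebased(Year 1) = 100.0 / 113.2 × 100 = 88.3392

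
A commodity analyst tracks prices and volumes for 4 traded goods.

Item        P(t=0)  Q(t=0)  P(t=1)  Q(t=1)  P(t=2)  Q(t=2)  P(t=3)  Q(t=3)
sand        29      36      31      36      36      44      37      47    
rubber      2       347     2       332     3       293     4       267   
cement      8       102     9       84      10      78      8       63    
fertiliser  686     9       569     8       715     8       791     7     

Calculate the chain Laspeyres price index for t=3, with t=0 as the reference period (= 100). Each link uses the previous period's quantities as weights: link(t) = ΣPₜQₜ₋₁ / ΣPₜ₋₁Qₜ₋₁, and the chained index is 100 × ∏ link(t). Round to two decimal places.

122.20

Link t=0→t=1:
ΣP(t=1)Q(t=0) = 31×36 + 2×347 + 9×102 + 569×9 = 1116 + 694 + 918 + 5121 = 7849
ΣP(t=0)Q(t=0) = 29×36 + 2×347 + 8×102 + 686×9 = 1044 + 694 + 816 + 6174 = 8728
link = 7849/8728 = 0.899290
Link t=1→t=2:
ΣP(t=2)Q(t=1) = 36×36 + 3×332 + 10×84 + 715×8 = 1296 + 996 + 840 + 5720 = 8852
ΣP(t=1)Q(t=1) = 31×36 + 2×332 + 9×84 + 569×8 = 1116 + 664 + 756 + 4552 = 7088
link = 8852/7088 = 1.248871
Link t=2→t=3:
ΣP(t=3)Q(t=2) = 37×44 + 4×293 + 8×78 + 791×8 = 1628 + 1172 + 624 + 6328 = 9752
ΣP(t=2)Q(t=2) = 36×44 + 3×293 + 10×78 + 715×8 = 1584 + 879 + 780 + 5720 = 8963
link = 9752/8963 = 1.088029
Chained index = 100 × 0.899290 × 1.248871 × 1.088029 = 122.1962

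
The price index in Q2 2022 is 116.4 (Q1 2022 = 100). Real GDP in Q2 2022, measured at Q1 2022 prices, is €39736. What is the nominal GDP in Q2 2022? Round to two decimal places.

Nominal = Real × (Index/100) = 39736 × (116.4/100)
        = 39736 × 1.164 = 46252.7040

46252.70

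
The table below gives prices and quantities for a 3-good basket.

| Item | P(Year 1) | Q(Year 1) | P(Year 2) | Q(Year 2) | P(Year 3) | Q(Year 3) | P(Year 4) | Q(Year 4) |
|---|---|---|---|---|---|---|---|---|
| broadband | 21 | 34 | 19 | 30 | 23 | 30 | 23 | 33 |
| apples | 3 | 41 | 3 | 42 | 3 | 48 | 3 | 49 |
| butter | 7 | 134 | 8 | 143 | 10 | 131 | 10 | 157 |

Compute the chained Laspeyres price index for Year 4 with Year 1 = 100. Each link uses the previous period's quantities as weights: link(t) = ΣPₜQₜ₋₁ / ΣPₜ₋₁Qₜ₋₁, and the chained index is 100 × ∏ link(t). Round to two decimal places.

Link Year 1→Year 2:
ΣP(Year 2)Q(Year 1) = 19×34 + 3×41 + 8×134 = 646 + 123 + 1072 = 1841
ΣP(Year 1)Q(Year 1) = 21×34 + 3×41 + 7×134 = 714 + 123 + 938 = 1775
link = 1841/1775 = 1.037183
Link Year 2→Year 3:
ΣP(Year 3)Q(Year 2) = 23×30 + 3×42 + 10×143 = 690 + 126 + 1430 = 2246
ΣP(Year 2)Q(Year 2) = 19×30 + 3×42 + 8×143 = 570 + 126 + 1144 = 1840
link = 2246/1840 = 1.220652
Link Year 3→Year 4:
ΣP(Year 4)Q(Year 3) = 23×30 + 3×48 + 10×131 = 690 + 144 + 1310 = 2144
ΣP(Year 3)Q(Year 3) = 23×30 + 3×48 + 10×131 = 690 + 144 + 1310 = 2144
link = 2144/2144 = 1.000000
Chained index = 100 × 1.037183 × 1.220652 × 1.000000 = 126.6040

126.60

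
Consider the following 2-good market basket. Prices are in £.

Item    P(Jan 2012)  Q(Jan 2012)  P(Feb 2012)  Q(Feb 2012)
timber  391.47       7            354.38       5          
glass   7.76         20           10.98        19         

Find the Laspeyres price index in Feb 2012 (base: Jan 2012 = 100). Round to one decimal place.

Laspeyres price index uses base-period quantities as weights.
ΣP(Feb 2012)·Q(Jan 2012) = 354.38×7 + 10.98×20 = 2480.66 + 219.6 = 2700.26
ΣP(Jan 2012)·Q(Jan 2012) = 391.47×7 + 7.76×20 = 2740.29 + 155.2 = 2895.49
Index = 2700.26 / 2895.49 × 100 = 93.2574

93.3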